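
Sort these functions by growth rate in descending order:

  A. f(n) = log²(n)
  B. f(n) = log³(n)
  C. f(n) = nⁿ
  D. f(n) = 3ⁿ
C > D > B > A

Comparing growth rates:
C = nⁿ is O(nⁿ)
D = 3ⁿ is O(3ⁿ)
B = log³(n) is O(log³ n)
A = log²(n) is O(log² n)

Therefore, the order from fastest to slowest is: C > D > B > A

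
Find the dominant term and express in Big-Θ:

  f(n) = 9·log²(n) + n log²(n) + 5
Θ(n log² n)

Order the terms by growth rate: 5 ≺ 9·log²(n) ≺ n log²(n).
The fastest-growing term n log²(n) dominates as n → ∞; dropping its constant factor gives Θ(n log² n).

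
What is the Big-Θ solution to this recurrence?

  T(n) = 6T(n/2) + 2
Θ(n^log₂(6))

Master Theorem: a = 6, b = 2, f(n) = 2.
Compute the critical exponent d = log₂(6) = 2.585.
Compare f(n) = Θ(1) against n^d:
  k = 0 < d = 2.585, so f(n) = O(n^(d-ε)) — Case 1.
  The recursion cost dominates: T(n) = Θ(n^d) = Θ(n^log₂(6)).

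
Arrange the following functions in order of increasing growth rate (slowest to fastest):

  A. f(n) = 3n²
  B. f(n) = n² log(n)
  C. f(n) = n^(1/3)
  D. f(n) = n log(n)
C < D < A < B

Comparing growth rates:
C = n^(1/3) is O(n^(1/3))
D = n log(n) is O(n log n)
A = 3n² is O(n²)
B = n² log(n) is O(n² log n)

Therefore, the order from slowest to fastest is: C < D < A < B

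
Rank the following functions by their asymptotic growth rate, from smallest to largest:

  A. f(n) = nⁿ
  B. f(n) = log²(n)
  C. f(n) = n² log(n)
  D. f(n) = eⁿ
B < C < D < A

Comparing growth rates:
B = log²(n) is O(log² n)
C = n² log(n) is O(n² log n)
D = eⁿ is O(eⁿ)
A = nⁿ is O(nⁿ)

Therefore, the order from slowest to fastest is: B < C < D < A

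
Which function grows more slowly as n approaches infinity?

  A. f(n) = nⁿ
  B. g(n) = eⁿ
B

f(n) = nⁿ is O(nⁿ), while g(n) = eⁿ is O(eⁿ).
Since O(eⁿ) grows slower than O(nⁿ), g(n) is dominated.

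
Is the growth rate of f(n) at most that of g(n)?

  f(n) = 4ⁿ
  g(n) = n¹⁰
False

f(n) = 4ⁿ is O(4ⁿ), and g(n) = n¹⁰ is O(n¹⁰).
Since O(4ⁿ) grows faster than O(n¹⁰), f(n) = O(g(n)) is false.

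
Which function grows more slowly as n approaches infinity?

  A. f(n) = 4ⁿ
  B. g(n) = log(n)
B

f(n) = 4ⁿ is O(4ⁿ), while g(n) = log(n) is O(log n).
Since O(log n) grows slower than O(4ⁿ), g(n) is dominated.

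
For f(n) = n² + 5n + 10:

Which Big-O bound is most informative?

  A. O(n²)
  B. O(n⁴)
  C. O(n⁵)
A

f(n) = n² + 5n + 10 is O(n²).
All listed options are valid Big-O bounds (upper bounds),
but O(n²) is the tightest (smallest valid bound).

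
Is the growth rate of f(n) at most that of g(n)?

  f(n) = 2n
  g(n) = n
True

f(n) = 2n and g(n) = n are both O(n).
Big-O permits equal growth rates (f ≤ c·g for some c), so f(n) = O(g(n)) is true.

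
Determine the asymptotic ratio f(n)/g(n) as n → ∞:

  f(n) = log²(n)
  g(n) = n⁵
0

Since log²(n) (O(log² n)) grows slower than n⁵ (O(n⁵)),
the ratio f(n)/g(n) → 0 as n → ∞.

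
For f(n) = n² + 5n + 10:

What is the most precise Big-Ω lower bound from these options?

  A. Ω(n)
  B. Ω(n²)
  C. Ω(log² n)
B

f(n) = n² + 5n + 10 is Ω(n²).
All listed options are valid Big-Ω bounds (lower bounds),
but Ω(n²) is the tightest (largest valid bound).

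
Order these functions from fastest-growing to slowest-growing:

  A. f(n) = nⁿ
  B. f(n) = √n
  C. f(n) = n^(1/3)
A > B > C

Comparing growth rates:
A = nⁿ is O(nⁿ)
B = √n is O(√n)
C = n^(1/3) is O(n^(1/3))

Therefore, the order from fastest to slowest is: A > B > C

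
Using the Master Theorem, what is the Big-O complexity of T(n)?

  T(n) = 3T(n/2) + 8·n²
Θ(n²)

Master Theorem: a = 3, b = 2, f(n) = 8·n².
Compute the critical exponent d = log₂(3) = 1.585.
Compare f(n) = Θ(n²) against n^d:
  k = 2 > d = 1.585, so f(n) = Ω(n^(d+ε)) — Case 3.
  Regularity: a·(n/b)^2/n^2 = a/b^2 = 3/4 < 1 ✓.
  The top-level work dominates: T(n) = Θ(f(n)) = Θ(n²).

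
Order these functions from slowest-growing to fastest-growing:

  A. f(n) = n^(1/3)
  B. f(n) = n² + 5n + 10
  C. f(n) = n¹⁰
A < B < C

Comparing growth rates:
A = n^(1/3) is O(n^(1/3))
B = n² + 5n + 10 is O(n²)
C = n¹⁰ is O(n¹⁰)

Therefore, the order from slowest to fastest is: A < B < C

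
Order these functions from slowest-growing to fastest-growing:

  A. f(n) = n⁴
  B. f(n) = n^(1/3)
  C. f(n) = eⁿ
B < A < C

Comparing growth rates:
B = n^(1/3) is O(n^(1/3))
A = n⁴ is O(n⁴)
C = eⁿ is O(eⁿ)

Therefore, the order from slowest to fastest is: B < A < C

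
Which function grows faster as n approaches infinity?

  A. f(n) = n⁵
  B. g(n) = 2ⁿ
B

f(n) = n⁵ is O(n⁵), while g(n) = 2ⁿ is O(2ⁿ).
Since O(2ⁿ) grows faster than O(n⁵), g(n) dominates.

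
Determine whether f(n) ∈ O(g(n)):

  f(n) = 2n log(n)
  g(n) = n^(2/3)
False

f(n) = 2n log(n) is O(n log n), and g(n) = n^(2/3) is O(n^(2/3)).
Since O(n log n) grows faster than O(n^(2/3)), f(n) = O(g(n)) is false.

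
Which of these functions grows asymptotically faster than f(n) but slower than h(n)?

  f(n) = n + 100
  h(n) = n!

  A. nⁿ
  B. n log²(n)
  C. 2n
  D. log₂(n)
B

We need g(n) with n + 100 = o(g(n)) and g(n) = o(n!), i.e. O(n) ≺ g ≺ O(n!).
Check each option:
  A. nⁿ — O(nⁿ) does not grow strictly slower than h(n)
  B. n log²(n) — O(n log² n) is strictly between O(n) and O(n!) ✓
  C. 2n — O(n) does not grow strictly faster than f(n)
  D. log₂(n) — O(log n) does not grow strictly faster than f(n)

Only option B (n log²(n)) lies strictly between.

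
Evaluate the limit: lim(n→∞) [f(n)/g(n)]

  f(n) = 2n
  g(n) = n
2

Since 2n and n have the same growth rate (O(n)),
the ratio converges to a constant: 2.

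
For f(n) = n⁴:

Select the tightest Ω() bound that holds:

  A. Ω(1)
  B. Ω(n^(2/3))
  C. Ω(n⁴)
C

f(n) = n⁴ is Ω(n⁴).
All listed options are valid Big-Ω bounds (lower bounds),
but Ω(n⁴) is the tightest (largest valid bound).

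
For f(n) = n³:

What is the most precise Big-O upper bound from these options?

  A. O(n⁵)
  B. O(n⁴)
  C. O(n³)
C

f(n) = n³ is O(n³).
All listed options are valid Big-O bounds (upper bounds),
but O(n³) is the tightest (smallest valid bound).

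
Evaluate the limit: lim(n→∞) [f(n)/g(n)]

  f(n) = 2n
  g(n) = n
2

Since 2n and n have the same growth rate (O(n)),
the ratio converges to a constant: 2.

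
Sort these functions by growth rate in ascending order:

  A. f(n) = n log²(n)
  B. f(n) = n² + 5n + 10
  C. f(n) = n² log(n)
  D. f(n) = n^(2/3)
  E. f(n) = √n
E < D < A < B < C

Comparing growth rates:
E = √n is O(√n)
D = n^(2/3) is O(n^(2/3))
A = n log²(n) is O(n log² n)
B = n² + 5n + 10 is O(n²)
C = n² log(n) is O(n² log n)

Therefore, the order from slowest to fastest is: E < D < A < B < C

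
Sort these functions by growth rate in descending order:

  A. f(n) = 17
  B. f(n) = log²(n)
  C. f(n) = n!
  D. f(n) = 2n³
C > D > B > A

Comparing growth rates:
C = n! is O(n!)
D = 2n³ is O(n³)
B = log²(n) is O(log² n)
A = 17 is O(1)

Therefore, the order from fastest to slowest is: C > D > B > A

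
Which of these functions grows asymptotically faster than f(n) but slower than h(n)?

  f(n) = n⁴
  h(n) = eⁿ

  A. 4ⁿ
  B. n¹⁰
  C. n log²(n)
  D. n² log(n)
B

We need g(n) with n⁴ = o(g(n)) and g(n) = o(eⁿ), i.e. O(n⁴) ≺ g ≺ O(eⁿ).
Check each option:
  A. 4ⁿ — O(4ⁿ) does not grow strictly slower than h(n)
  B. n¹⁰ — O(n¹⁰) is strictly between O(n⁴) and O(eⁿ) ✓
  C. n log²(n) — O(n log² n) does not grow strictly faster than f(n)
  D. n² log(n) — O(n² log n) does not grow strictly faster than f(n)

Only option B (n¹⁰) lies strictly between.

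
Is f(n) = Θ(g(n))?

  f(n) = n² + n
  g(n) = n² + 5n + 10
True

f(n) = n² + n and g(n) = n² + 5n + 10 are both O(n²).
Since they have the same asymptotic growth rate, f(n) = Θ(g(n)) is true.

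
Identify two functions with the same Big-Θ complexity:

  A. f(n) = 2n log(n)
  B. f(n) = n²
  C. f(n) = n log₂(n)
A and C

Examining each function:
  A. 2n log(n) is O(n log n)
  B. n² is O(n²)
  C. n log₂(n) is O(n log n)

Functions A and C both have the same complexity class.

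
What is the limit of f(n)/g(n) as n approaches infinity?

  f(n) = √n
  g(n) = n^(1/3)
∞

Since √n (O(√n)) grows faster than n^(1/3) (O(n^(1/3))),
the ratio f(n)/g(n) → ∞ as n → ∞.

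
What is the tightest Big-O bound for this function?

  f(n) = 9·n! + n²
O(n!)

The dominant term in 9·n! + n² is 9·n!, which is Θ(n!).
Lower-order terms (n²) are asymptotically negligible.
Constants are absorbed, so the tightest bound is O(n!).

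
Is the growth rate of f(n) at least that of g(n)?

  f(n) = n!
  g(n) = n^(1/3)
True

f(n) = n! is O(n!), and g(n) = n^(1/3) is O(n^(1/3)).
Since O(n!) grows at least as fast as O(n^(1/3)), f(n) = Ω(g(n)) is true.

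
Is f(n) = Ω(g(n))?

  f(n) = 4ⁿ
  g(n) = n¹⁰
True

f(n) = 4ⁿ is O(4ⁿ), and g(n) = n¹⁰ is O(n¹⁰).
Since O(4ⁿ) grows at least as fast as O(n¹⁰), f(n) = Ω(g(n)) is true.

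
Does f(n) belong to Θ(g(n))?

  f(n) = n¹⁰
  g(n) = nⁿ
False

f(n) = n¹⁰ is O(n¹⁰), and g(n) = nⁿ is O(nⁿ).
Since they have different growth rates, f(n) = Θ(g(n)) is false.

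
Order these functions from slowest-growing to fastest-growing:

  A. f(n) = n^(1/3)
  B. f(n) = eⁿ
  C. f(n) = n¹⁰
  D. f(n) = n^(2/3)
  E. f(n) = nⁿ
A < D < C < B < E

Comparing growth rates:
A = n^(1/3) is O(n^(1/3))
D = n^(2/3) is O(n^(2/3))
C = n¹⁰ is O(n¹⁰)
B = eⁿ is O(eⁿ)
E = nⁿ is O(nⁿ)

Therefore, the order from slowest to fastest is: A < D < C < B < E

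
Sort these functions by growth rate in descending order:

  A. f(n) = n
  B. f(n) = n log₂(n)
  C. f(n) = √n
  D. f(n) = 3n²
D > B > A > C

Comparing growth rates:
D = 3n² is O(n²)
B = n log₂(n) is O(n log n)
A = n is O(n)
C = √n is O(√n)

Therefore, the order from fastest to slowest is: D > B > A > C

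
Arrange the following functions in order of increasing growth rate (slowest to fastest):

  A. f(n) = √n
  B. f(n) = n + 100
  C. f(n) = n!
A < B < C

Comparing growth rates:
A = √n is O(√n)
B = n + 100 is O(n)
C = n! is O(n!)

Therefore, the order from slowest to fastest is: A < B < C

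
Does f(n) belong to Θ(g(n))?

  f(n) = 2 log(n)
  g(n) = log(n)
True

f(n) = 2 log(n) and g(n) = log(n) are both O(log n).
Since they have the same asymptotic growth rate, f(n) = Θ(g(n)) is true.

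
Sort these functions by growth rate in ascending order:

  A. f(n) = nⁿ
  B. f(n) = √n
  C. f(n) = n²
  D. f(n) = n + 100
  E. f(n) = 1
E < B < D < C < A

Comparing growth rates:
E = 1 is O(1)
B = √n is O(√n)
D = n + 100 is O(n)
C = n² is O(n²)
A = nⁿ is O(nⁿ)

Therefore, the order from slowest to fastest is: E < B < D < C < A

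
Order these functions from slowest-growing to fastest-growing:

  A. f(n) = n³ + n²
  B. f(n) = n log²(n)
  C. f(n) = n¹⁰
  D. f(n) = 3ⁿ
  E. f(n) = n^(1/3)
E < B < A < C < D

Comparing growth rates:
E = n^(1/3) is O(n^(1/3))
B = n log²(n) is O(n log² n)
A = n³ + n² is O(n³)
C = n¹⁰ is O(n¹⁰)
D = 3ⁿ is O(3ⁿ)

Therefore, the order from slowest to fastest is: E < B < A < C < D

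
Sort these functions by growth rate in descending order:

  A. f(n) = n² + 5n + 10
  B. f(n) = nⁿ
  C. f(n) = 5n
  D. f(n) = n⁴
B > D > A > C

Comparing growth rates:
B = nⁿ is O(nⁿ)
D = n⁴ is O(n⁴)
A = n² + 5n + 10 is O(n²)
C = 5n is O(n)

Therefore, the order from fastest to slowest is: B > D > A > C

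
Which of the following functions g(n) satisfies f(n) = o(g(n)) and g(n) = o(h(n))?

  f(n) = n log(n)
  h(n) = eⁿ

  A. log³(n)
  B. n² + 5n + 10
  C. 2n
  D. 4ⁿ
B

We need g(n) with n log(n) = o(g(n)) and g(n) = o(eⁿ), i.e. O(n log n) ≺ g ≺ O(eⁿ).
Check each option:
  A. log³(n) — O(log³ n) does not grow strictly faster than f(n)
  B. n² + 5n + 10 — O(n²) is strictly between O(n log n) and O(eⁿ) ✓
  C. 2n — O(n) does not grow strictly faster than f(n)
  D. 4ⁿ — O(4ⁿ) does not grow strictly slower than h(n)

Only option B (n² + 5n + 10) lies strictly between.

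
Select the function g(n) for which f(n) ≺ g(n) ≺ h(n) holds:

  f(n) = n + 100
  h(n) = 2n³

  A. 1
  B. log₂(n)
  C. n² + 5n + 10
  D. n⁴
C

We need g(n) with n + 100 = o(g(n)) and g(n) = o(2n³), i.e. O(n) ≺ g ≺ O(n³).
Check each option:
  A. 1 — O(1) does not grow strictly faster than f(n)
  B. log₂(n) — O(log n) does not grow strictly faster than f(n)
  C. n² + 5n + 10 — O(n²) is strictly between O(n) and O(n³) ✓
  D. n⁴ — O(n⁴) does not grow strictly slower than h(n)

Only option C (n² + 5n + 10) lies strictly between.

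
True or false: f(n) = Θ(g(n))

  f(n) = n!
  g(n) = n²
False

f(n) = n! is O(n!), and g(n) = n² is O(n²).
Since they have different growth rates, f(n) = Θ(g(n)) is false.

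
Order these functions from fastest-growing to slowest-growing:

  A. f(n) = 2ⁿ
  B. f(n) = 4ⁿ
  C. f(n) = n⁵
B > A > C

Comparing growth rates:
B = 4ⁿ is O(4ⁿ)
A = 2ⁿ is O(2ⁿ)
C = n⁵ is O(n⁵)

Therefore, the order from fastest to slowest is: B > A > C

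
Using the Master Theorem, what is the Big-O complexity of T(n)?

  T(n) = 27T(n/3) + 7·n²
Θ(n³)

Master Theorem: a = 27, b = 3, f(n) = 7·n².
Compute the critical exponent d = log₃(27) = 3.
Compare f(n) = Θ(n²) against n^d:
  k = 2 < d = 3, so f(n) = O(n^(d-ε)) — Case 1.
  The recursion cost dominates: T(n) = Θ(n^d) = Θ(n³).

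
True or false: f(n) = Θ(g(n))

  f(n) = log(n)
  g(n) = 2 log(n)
True

f(n) = log(n) and g(n) = 2 log(n) are both O(log n).
Since they have the same asymptotic growth rate, f(n) = Θ(g(n)) is true.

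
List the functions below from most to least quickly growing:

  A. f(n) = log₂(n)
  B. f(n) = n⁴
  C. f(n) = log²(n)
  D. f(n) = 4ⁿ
D > B > C > A

Comparing growth rates:
D = 4ⁿ is O(4ⁿ)
B = n⁴ is O(n⁴)
C = log²(n) is O(log² n)
A = log₂(n) is O(log n)

Therefore, the order from fastest to slowest is: D > B > C > A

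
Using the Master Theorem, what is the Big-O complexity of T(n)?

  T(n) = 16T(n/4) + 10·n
Θ(n²)

Master Theorem: a = 16, b = 4, f(n) = 10·n.
Compute the critical exponent d = log₄(16) = 2.
Compare f(n) = Θ(n) against n^d:
  k = 1 < d = 2, so f(n) = O(n^(d-ε)) — Case 1.
  The recursion cost dominates: T(n) = Θ(n^d) = Θ(n²).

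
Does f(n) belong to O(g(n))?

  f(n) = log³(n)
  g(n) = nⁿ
True

f(n) = log³(n) is O(log³ n), and g(n) = nⁿ is O(nⁿ).
Since O(log³ n) ⊆ O(nⁿ) (f grows no faster than g), f(n) = O(g(n)) is true.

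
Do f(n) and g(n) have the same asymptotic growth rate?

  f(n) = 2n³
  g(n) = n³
True

f(n) = 2n³ and g(n) = n³ are both O(n³).
Since they have the same asymptotic growth rate, f(n) = Θ(g(n)) is true.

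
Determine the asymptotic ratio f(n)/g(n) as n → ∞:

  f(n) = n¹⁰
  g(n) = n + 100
∞

Since n¹⁰ (O(n¹⁰)) grows faster than n + 100 (O(n)),
the ratio f(n)/g(n) → ∞ as n → ∞.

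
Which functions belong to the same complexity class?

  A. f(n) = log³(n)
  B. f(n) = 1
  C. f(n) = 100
B and C

Examining each function:
  A. log³(n) is O(log³ n)
  B. 1 is O(1)
  C. 100 is O(1)

Functions B and C both have the same complexity class.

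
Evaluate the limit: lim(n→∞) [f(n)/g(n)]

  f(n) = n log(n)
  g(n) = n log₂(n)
log(2)

Since n log(n) and n log₂(n) have the same growth rate (O(n log n)),
the ratio converges to a constant: log(2).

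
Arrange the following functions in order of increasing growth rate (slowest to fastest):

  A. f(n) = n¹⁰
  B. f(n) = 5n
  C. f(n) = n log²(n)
B < C < A

Comparing growth rates:
B = 5n is O(n)
C = n log²(n) is O(n log² n)
A = n¹⁰ is O(n¹⁰)

Therefore, the order from slowest to fastest is: B < C < A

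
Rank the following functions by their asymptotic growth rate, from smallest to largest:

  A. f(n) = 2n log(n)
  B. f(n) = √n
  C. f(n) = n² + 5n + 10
B < A < C

Comparing growth rates:
B = √n is O(√n)
A = 2n log(n) is O(n log n)
C = n² + 5n + 10 is O(n²)

Therefore, the order from slowest to fastest is: B < A < C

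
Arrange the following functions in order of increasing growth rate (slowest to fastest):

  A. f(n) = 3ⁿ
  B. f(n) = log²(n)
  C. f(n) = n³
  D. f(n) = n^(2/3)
B < D < C < A

Comparing growth rates:
B = log²(n) is O(log² n)
D = n^(2/3) is O(n^(2/3))
C = n³ is O(n³)
A = 3ⁿ is O(3ⁿ)

Therefore, the order from slowest to fastest is: B < D < C < A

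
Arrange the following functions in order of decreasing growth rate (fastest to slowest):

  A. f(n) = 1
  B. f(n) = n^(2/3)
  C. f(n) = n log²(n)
C > B > A

Comparing growth rates:
C = n log²(n) is O(n log² n)
B = n^(2/3) is O(n^(2/3))
A = 1 is O(1)

Therefore, the order from fastest to slowest is: C > B > A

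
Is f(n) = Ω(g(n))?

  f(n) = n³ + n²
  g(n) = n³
True

f(n) = n³ + n² and g(n) = n³ are both O(n³).
Big-Ω permits equal growth rates (f ≥ c·g for some c > 0), so f(n) = Ω(g(n)) is true.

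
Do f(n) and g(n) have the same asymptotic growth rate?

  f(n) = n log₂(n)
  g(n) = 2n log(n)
True

f(n) = n log₂(n) and g(n) = 2n log(n) are both O(n log n).
Since they have the same asymptotic growth rate, f(n) = Θ(g(n)) is true.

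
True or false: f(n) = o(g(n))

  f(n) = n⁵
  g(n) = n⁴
False

f(n) = n⁵ is O(n⁵), and g(n) = n⁴ is O(n⁴).
Since O(n⁵) grows faster than or equal to O(n⁴), f(n) = o(g(n)) is false.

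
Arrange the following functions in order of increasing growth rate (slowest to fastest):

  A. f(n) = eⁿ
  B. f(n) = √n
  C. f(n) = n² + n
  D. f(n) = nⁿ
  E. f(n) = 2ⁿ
B < C < E < A < D

Comparing growth rates:
B = √n is O(√n)
C = n² + n is O(n²)
E = 2ⁿ is O(2ⁿ)
A = eⁿ is O(eⁿ)
D = nⁿ is O(nⁿ)

Therefore, the order from slowest to fastest is: B < C < E < A < D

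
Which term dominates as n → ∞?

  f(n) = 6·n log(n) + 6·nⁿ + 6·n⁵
6·nⁿ

Looking at each term:
  - 6·n log(n) is O(n log n)
  - 6·nⁿ is O(nⁿ)
  - 6·n⁵ is O(n⁵)

The term 6·nⁿ (O(nⁿ)) grows fastest and dominates all others.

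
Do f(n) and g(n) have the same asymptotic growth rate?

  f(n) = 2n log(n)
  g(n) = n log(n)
True

f(n) = 2n log(n) and g(n) = n log(n) are both O(n log n).
Since they have the same asymptotic growth rate, f(n) = Θ(g(n)) is true.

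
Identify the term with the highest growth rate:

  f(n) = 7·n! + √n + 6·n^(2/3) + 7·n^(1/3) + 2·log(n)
7·n!

Looking at each term:
  - 7·n! is O(n!)
  - √n is O(√n)
  - 6·n^(2/3) is O(n^(2/3))
  - 7·n^(1/3) is O(n^(1/3))
  - 2·log(n) is O(log n)

The term 7·n! (O(n!)) grows fastest and dominates all others.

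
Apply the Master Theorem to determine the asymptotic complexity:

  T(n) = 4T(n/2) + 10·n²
Θ(n² log n)

Master Theorem: a = 4, b = 2, f(n) = 10·n².
Compute the critical exponent d = log₂(4) = 2.
Compare f(n) = Θ(n²) against n^d:
  k = 2 = d, so f(n) = Θ(n^d) — Case 2.
  Work is balanced across levels: T(n) = Θ(n^d log n) = Θ(n² log n).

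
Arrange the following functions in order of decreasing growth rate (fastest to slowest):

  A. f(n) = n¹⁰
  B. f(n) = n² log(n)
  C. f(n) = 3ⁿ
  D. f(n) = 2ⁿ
C > D > A > B

Comparing growth rates:
C = 3ⁿ is O(3ⁿ)
D = 2ⁿ is O(2ⁿ)
A = n¹⁰ is O(n¹⁰)
B = n² log(n) is O(n² log n)

Therefore, the order from fastest to slowest is: C > D > A > B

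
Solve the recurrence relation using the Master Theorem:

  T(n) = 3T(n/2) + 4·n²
Θ(n²)

Master Theorem: a = 3, b = 2, f(n) = 4·n².
Compute the critical exponent d = log₂(3) = 1.585.
Compare f(n) = Θ(n²) against n^d:
  k = 2 > d = 1.585, so f(n) = Ω(n^(d+ε)) — Case 3.
  Regularity: a·(n/b)^2/n^2 = a/b^2 = 3/4 < 1 ✓.
  The top-level work dominates: T(n) = Θ(f(n)) = Θ(n²).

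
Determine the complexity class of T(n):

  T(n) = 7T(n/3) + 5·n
Θ(n^log₃(7))

Master Theorem: a = 7, b = 3, f(n) = 5·n.
Compute the critical exponent d = log₃(7) = 1.771.
Compare f(n) = Θ(n) against n^d:
  k = 1 < d = 1.771, so f(n) = O(n^(d-ε)) — Case 1.
  The recursion cost dominates: T(n) = Θ(n^d) = Θ(n^log₃(7)).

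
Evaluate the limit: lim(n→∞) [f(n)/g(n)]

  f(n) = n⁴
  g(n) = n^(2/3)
∞

Since n⁴ (O(n⁴)) grows faster than n^(2/3) (O(n^(2/3))),
the ratio f(n)/g(n) → ∞ as n → ∞.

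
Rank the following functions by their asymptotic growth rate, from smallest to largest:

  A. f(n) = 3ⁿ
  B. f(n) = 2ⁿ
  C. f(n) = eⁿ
B < C < A

Comparing growth rates:
B = 2ⁿ is O(2ⁿ)
C = eⁿ is O(eⁿ)
A = 3ⁿ is O(3ⁿ)

Therefore, the order from slowest to fastest is: B < C < A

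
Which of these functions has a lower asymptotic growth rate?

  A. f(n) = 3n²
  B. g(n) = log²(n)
B

f(n) = 3n² is O(n²), while g(n) = log²(n) is O(log² n).
Since O(log² n) grows slower than O(n²), g(n) is dominated.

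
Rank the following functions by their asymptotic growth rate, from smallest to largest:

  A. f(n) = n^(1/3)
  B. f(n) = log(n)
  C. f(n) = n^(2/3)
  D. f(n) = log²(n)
B < D < A < C

Comparing growth rates:
B = log(n) is O(log n)
D = log²(n) is O(log² n)
A = n^(1/3) is O(n^(1/3))
C = n^(2/3) is O(n^(2/3))

Therefore, the order from slowest to fastest is: B < D < A < C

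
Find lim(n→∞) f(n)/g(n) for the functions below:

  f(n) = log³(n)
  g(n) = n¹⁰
0

Since log³(n) (O(log³ n)) grows slower than n¹⁰ (O(n¹⁰)),
the ratio f(n)/g(n) → 0 as n → ∞.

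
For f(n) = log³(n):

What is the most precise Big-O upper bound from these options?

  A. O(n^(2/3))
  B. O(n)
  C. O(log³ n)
C

f(n) = log³(n) is O(log³ n).
All listed options are valid Big-O bounds (upper bounds),
but O(log³ n) is the tightest (smallest valid bound).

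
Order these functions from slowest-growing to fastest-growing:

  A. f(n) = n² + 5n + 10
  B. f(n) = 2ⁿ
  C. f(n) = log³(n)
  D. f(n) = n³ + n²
C < A < D < B

Comparing growth rates:
C = log³(n) is O(log³ n)
A = n² + 5n + 10 is O(n²)
D = n³ + n² is O(n³)
B = 2ⁿ is O(2ⁿ)

Therefore, the order from slowest to fastest is: C < A < D < B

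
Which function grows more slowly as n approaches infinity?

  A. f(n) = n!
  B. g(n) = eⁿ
B

f(n) = n! is O(n!), while g(n) = eⁿ is O(eⁿ).
Since O(eⁿ) grows slower than O(n!), g(n) is dominated.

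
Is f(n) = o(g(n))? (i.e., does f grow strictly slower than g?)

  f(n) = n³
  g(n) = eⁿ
True

f(n) = n³ is O(n³), and g(n) = eⁿ is O(eⁿ).
Since O(n³) grows strictly slower than O(eⁿ), f(n) = o(g(n)) is true.
This means lim(n→∞) f(n)/g(n) = 0.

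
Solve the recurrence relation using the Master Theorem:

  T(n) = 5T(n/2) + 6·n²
Θ(n^log₂(5))

Master Theorem: a = 5, b = 2, f(n) = 6·n².
Compute the critical exponent d = log₂(5) = 2.322.
Compare f(n) = Θ(n²) against n^d:
  k = 2 < d = 2.322, so f(n) = O(n^(d-ε)) — Case 1.
  The recursion cost dominates: T(n) = Θ(n^d) = Θ(n^log₂(5)).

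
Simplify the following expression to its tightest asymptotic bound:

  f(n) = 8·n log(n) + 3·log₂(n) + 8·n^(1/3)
Θ(n log n)

Order the terms by growth rate: 3·log₂(n) ≺ 8·n^(1/3) ≺ 8·n log(n).
The fastest-growing term 8·n log(n) dominates as n → ∞; dropping its constant factor gives Θ(n log n).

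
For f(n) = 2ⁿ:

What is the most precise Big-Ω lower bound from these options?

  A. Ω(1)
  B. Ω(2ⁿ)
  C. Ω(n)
B

f(n) = 2ⁿ is Ω(2ⁿ).
All listed options are valid Big-Ω bounds (lower bounds),
but Ω(2ⁿ) is the tightest (largest valid bound).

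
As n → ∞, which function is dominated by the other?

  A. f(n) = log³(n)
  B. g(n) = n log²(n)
A

f(n) = log³(n) is O(log³ n), while g(n) = n log²(n) is O(n log² n).
Since O(log³ n) grows slower than O(n log² n), f(n) is dominated.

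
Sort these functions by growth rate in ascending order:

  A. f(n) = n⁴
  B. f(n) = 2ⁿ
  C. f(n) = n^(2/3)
C < A < B

Comparing growth rates:
C = n^(2/3) is O(n^(2/3))
A = n⁴ is O(n⁴)
B = 2ⁿ is O(2ⁿ)

Therefore, the order from slowest to fastest is: C < A < B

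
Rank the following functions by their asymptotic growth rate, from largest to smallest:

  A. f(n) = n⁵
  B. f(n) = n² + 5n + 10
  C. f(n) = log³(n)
A > B > C

Comparing growth rates:
A = n⁵ is O(n⁵)
B = n² + 5n + 10 is O(n²)
C = log³(n) is O(log³ n)

Therefore, the order from fastest to slowest is: A > B > C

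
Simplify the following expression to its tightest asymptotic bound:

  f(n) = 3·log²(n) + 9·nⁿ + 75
Θ(nⁿ)

Order the terms by growth rate: 75 ≺ 3·log²(n) ≺ 9·nⁿ.
The fastest-growing term 9·nⁿ dominates as n → ∞; dropping its constant factor gives Θ(nⁿ).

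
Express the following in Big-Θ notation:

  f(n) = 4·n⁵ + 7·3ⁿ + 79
Θ(3ⁿ)

Order the terms by growth rate: 79 ≺ 4·n⁵ ≺ 7·3ⁿ.
The fastest-growing term 7·3ⁿ dominates as n → ∞; dropping its constant factor gives Θ(3ⁿ).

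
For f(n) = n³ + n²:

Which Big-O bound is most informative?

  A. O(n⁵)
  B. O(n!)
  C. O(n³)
C

f(n) = n³ + n² is O(n³).
All listed options are valid Big-O bounds (upper bounds),
but O(n³) is the tightest (smallest valid bound).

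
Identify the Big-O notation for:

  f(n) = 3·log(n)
O(log n)

The dominant term in 3·log(n) is 3·log(n), which is Θ(log n).
Constants are absorbed, so the tightest bound is O(log n).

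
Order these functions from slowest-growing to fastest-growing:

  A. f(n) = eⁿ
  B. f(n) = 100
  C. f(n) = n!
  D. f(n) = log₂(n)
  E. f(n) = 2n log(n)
B < D < E < A < C

Comparing growth rates:
B = 100 is O(1)
D = log₂(n) is O(log n)
E = 2n log(n) is O(n log n)
A = eⁿ is O(eⁿ)
C = n! is O(n!)

Therefore, the order from slowest to fastest is: B < D < E < A < C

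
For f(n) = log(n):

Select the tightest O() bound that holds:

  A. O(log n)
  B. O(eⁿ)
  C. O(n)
A

f(n) = log(n) is O(log n).
All listed options are valid Big-O bounds (upper bounds),
but O(log n) is the tightest (smallest valid bound).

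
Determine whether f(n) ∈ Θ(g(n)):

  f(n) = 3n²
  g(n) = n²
True

f(n) = 3n² and g(n) = n² are both O(n²).
Since they have the same asymptotic growth rate, f(n) = Θ(g(n)) is true.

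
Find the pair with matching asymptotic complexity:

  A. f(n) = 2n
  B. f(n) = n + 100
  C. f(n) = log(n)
A and B

Examining each function:
  A. 2n is O(n)
  B. n + 100 is O(n)
  C. log(n) is O(log n)

Functions A and B both have the same complexity class.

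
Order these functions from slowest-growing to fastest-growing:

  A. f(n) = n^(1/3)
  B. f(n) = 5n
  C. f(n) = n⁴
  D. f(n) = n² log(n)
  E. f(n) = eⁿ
A < B < D < C < E

Comparing growth rates:
A = n^(1/3) is O(n^(1/3))
B = 5n is O(n)
D = n² log(n) is O(n² log n)
C = n⁴ is O(n⁴)
E = eⁿ is O(eⁿ)

Therefore, the order from slowest to fastest is: A < B < D < C < E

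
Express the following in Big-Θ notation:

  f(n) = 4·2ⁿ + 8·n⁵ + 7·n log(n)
Θ(2ⁿ)

Order the terms by growth rate: 7·n log(n) ≺ 8·n⁵ ≺ 4·2ⁿ.
The fastest-growing term 4·2ⁿ dominates as n → ∞; dropping its constant factor gives Θ(2ⁿ).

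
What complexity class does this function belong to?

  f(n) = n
O(n)

The dominant term in n is n, which is Θ(n).
Constants are absorbed, so the tightest bound is O(n).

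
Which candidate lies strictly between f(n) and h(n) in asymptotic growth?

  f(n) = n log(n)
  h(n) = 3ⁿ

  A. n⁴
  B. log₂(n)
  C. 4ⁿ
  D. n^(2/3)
A

We need g(n) with n log(n) = o(g(n)) and g(n) = o(3ⁿ), i.e. O(n log n) ≺ g ≺ O(3ⁿ).
Check each option:
  A. n⁴ — O(n⁴) is strictly between O(n log n) and O(3ⁿ) ✓
  B. log₂(n) — O(log n) does not grow strictly faster than f(n)
  C. 4ⁿ — O(4ⁿ) does not grow strictly slower than h(n)
  D. n^(2/3) — O(n^(2/3)) does not grow strictly faster than f(n)

Only option A (n⁴) lies strictly between.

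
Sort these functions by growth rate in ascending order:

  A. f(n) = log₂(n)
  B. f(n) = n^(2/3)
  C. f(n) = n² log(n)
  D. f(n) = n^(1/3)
A < D < B < C

Comparing growth rates:
A = log₂(n) is O(log n)
D = n^(1/3) is O(n^(1/3))
B = n^(2/3) is O(n^(2/3))
C = n² log(n) is O(n² log n)

Therefore, the order from slowest to fastest is: A < D < B < C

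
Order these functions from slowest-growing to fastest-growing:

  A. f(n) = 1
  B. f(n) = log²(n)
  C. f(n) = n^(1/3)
A < B < C

Comparing growth rates:
A = 1 is O(1)
B = log²(n) is O(log² n)
C = n^(1/3) is O(n^(1/3))

Therefore, the order from slowest to fastest is: A < B < C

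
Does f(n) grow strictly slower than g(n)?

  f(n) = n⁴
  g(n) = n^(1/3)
False

f(n) = n⁴ is O(n⁴), and g(n) = n^(1/3) is O(n^(1/3)).
Since O(n⁴) grows faster than or equal to O(n^(1/3)), f(n) = o(g(n)) is false.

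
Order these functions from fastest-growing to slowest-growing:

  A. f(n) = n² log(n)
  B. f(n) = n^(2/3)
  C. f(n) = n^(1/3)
A > B > C

Comparing growth rates:
A = n² log(n) is O(n² log n)
B = n^(2/3) is O(n^(2/3))
C = n^(1/3) is O(n^(1/3))

Therefore, the order from fastest to slowest is: A > B > C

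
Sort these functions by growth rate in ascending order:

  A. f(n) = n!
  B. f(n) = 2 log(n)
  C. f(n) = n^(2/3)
B < C < A

Comparing growth rates:
B = 2 log(n) is O(log n)
C = n^(2/3) is O(n^(2/3))
A = n! is O(n!)

Therefore, the order from slowest to fastest is: B < C < A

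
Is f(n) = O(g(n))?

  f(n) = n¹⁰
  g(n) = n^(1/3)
False

f(n) = n¹⁰ is O(n¹⁰), and g(n) = n^(1/3) is O(n^(1/3)).
Since O(n¹⁰) grows faster than O(n^(1/3)), f(n) = O(g(n)) is false.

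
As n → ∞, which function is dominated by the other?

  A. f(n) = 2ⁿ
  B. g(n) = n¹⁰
B

f(n) = 2ⁿ is O(2ⁿ), while g(n) = n¹⁰ is O(n¹⁰).
Since O(n¹⁰) grows slower than O(2ⁿ), g(n) is dominated.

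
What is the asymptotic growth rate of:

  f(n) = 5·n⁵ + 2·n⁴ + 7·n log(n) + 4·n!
Θ(n!)

Order the terms by growth rate: 7·n log(n) ≺ 2·n⁴ ≺ 5·n⁵ ≺ 4·n!.
The fastest-growing term 4·n! dominates as n → ∞; dropping its constant factor gives Θ(n!).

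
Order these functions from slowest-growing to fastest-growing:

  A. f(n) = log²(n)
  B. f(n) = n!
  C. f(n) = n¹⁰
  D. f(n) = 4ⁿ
A < C < D < B

Comparing growth rates:
A = log²(n) is O(log² n)
C = n¹⁰ is O(n¹⁰)
D = 4ⁿ is O(4ⁿ)
B = n! is O(n!)

Therefore, the order from slowest to fastest is: A < C < D < B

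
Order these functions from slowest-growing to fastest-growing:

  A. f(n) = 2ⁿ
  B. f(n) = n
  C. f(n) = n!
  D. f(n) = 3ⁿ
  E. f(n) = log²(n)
E < B < A < D < C

Comparing growth rates:
E = log²(n) is O(log² n)
B = n is O(n)
A = 2ⁿ is O(2ⁿ)
D = 3ⁿ is O(3ⁿ)
C = n! is O(n!)

Therefore, the order from slowest to fastest is: E < B < A < D < C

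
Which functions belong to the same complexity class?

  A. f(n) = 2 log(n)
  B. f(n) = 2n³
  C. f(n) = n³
B and C

Examining each function:
  A. 2 log(n) is O(log n)
  B. 2n³ is O(n³)
  C. n³ is O(n³)

Functions B and C both have the same complexity class.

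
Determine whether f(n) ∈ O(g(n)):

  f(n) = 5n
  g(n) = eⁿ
True

f(n) = 5n is O(n), and g(n) = eⁿ is O(eⁿ).
Since O(n) ⊆ O(eⁿ) (f grows no faster than g), f(n) = O(g(n)) is true.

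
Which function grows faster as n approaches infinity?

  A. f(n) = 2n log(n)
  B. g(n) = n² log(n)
B

f(n) = 2n log(n) is O(n log n), while g(n) = n² log(n) is O(n² log n).
Since O(n² log n) grows faster than O(n log n), g(n) dominates.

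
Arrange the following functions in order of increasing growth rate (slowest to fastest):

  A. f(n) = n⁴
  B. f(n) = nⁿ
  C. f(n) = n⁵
A < C < B

Comparing growth rates:
A = n⁴ is O(n⁴)
C = n⁵ is O(n⁵)
B = nⁿ is O(nⁿ)

Therefore, the order from slowest to fastest is: A < C < B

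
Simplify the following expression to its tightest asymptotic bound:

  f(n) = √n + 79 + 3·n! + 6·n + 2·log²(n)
Θ(n!)

Order the terms by growth rate: 79 ≺ 2·log²(n) ≺ √n ≺ 6·n ≺ 3·n!.
The fastest-growing term 3·n! dominates as n → ∞; dropping its constant factor gives Θ(n!).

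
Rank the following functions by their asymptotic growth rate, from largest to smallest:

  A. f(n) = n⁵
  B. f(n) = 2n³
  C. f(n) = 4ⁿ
C > A > B

Comparing growth rates:
C = 4ⁿ is O(4ⁿ)
A = n⁵ is O(n⁵)
B = 2n³ is O(n³)

Therefore, the order from fastest to slowest is: C > A > B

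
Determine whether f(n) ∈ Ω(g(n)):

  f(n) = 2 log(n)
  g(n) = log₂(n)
True

f(n) = 2 log(n) and g(n) = log₂(n) are both O(log n).
Big-Ω permits equal growth rates (f ≥ c·g for some c > 0), so f(n) = Ω(g(n)) is true.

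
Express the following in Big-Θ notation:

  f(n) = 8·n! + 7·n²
Θ(n!)

Order the terms by growth rate: 7·n² ≺ 8·n!.
The fastest-growing term 8·n! dominates as n → ∞; dropping its constant factor gives Θ(n!).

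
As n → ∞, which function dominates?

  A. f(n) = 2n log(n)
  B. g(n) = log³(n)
A

f(n) = 2n log(n) is O(n log n), while g(n) = log³(n) is O(log³ n).
Since O(n log n) grows faster than O(log³ n), f(n) dominates.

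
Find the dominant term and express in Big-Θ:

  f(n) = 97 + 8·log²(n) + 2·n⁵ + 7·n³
Θ(n⁵)

Order the terms by growth rate: 97 ≺ 8·log²(n) ≺ 7·n³ ≺ 2·n⁵.
The fastest-growing term 2·n⁵ dominates as n → ∞; dropping its constant factor gives Θ(n⁵).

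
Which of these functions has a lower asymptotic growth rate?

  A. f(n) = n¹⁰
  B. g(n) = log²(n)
B

f(n) = n¹⁰ is O(n¹⁰), while g(n) = log²(n) is O(log² n).
Since O(log² n) grows slower than O(n¹⁰), g(n) is dominated.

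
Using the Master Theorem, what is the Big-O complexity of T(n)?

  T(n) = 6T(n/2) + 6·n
Θ(n^log₂(6))

Master Theorem: a = 6, b = 2, f(n) = 6·n.
Compute the critical exponent d = log₂(6) = 2.585.
Compare f(n) = Θ(n) against n^d:
  k = 1 < d = 2.585, so f(n) = O(n^(d-ε)) — Case 1.
  The recursion cost dominates: T(n) = Θ(n^d) = Θ(n^log₂(6)).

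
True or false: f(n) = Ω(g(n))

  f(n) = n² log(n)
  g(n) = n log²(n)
True

f(n) = n² log(n) is O(n² log n), and g(n) = n log²(n) is O(n log² n).
Since O(n² log n) grows at least as fast as O(n log² n), f(n) = Ω(g(n)) is true.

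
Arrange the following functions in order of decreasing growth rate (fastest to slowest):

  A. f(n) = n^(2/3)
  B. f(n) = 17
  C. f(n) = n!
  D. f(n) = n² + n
C > D > A > B

Comparing growth rates:
C = n! is O(n!)
D = n² + n is O(n²)
A = n^(2/3) is O(n^(2/3))
B = 17 is O(1)

Therefore, the order from fastest to slowest is: C > D > A > B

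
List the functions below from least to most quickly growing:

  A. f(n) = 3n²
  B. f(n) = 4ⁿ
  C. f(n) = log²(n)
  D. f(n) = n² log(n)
C < A < D < B

Comparing growth rates:
C = log²(n) is O(log² n)
A = 3n² is O(n²)
D = n² log(n) is O(n² log n)
B = 4ⁿ is O(4ⁿ)

Therefore, the order from slowest to fastest is: C < A < D < B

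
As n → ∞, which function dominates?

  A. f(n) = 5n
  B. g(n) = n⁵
B

f(n) = 5n is O(n), while g(n) = n⁵ is O(n⁵).
Since O(n⁵) grows faster than O(n), g(n) dominates.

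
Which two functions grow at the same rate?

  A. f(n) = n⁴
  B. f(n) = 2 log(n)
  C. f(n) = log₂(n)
B and C

Examining each function:
  A. n⁴ is O(n⁴)
  B. 2 log(n) is O(log n)
  C. log₂(n) is O(log n)

Functions B and C both have the same complexity class.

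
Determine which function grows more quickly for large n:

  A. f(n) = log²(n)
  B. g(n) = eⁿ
B

f(n) = log²(n) is O(log² n), while g(n) = eⁿ is O(eⁿ).
Since O(eⁿ) grows faster than O(log² n), g(n) dominates.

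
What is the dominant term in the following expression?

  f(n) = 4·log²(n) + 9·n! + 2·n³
9·n!

Looking at each term:
  - 4·log²(n) is O(log² n)
  - 9·n! is O(n!)
  - 2·n³ is O(n³)

The term 9·n! (O(n!)) grows fastest and dominates all others.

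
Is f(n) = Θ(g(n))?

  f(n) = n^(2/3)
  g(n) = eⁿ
False

f(n) = n^(2/3) is O(n^(2/3)), and g(n) = eⁿ is O(eⁿ).
Since they have different growth rates, f(n) = Θ(g(n)) is false.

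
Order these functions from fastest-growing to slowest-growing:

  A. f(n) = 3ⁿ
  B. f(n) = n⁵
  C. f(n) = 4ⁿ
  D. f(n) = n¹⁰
C > A > D > B

Comparing growth rates:
C = 4ⁿ is O(4ⁿ)
A = 3ⁿ is O(3ⁿ)
D = n¹⁰ is O(n¹⁰)
B = n⁵ is O(n⁵)

Therefore, the order from fastest to slowest is: C > A > D > B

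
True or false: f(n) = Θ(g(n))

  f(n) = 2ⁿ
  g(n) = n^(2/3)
False

f(n) = 2ⁿ is O(2ⁿ), and g(n) = n^(2/3) is O(n^(2/3)).
Since they have different growth rates, f(n) = Θ(g(n)) is false.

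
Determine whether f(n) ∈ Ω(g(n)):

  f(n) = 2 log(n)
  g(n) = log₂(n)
True

f(n) = 2 log(n) and g(n) = log₂(n) are both O(log n).
Big-Ω permits equal growth rates (f ≥ c·g for some c > 0), so f(n) = Ω(g(n)) is true.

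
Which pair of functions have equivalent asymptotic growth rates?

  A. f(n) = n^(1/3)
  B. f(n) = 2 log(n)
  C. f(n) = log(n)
B and C

Examining each function:
  A. n^(1/3) is O(n^(1/3))
  B. 2 log(n) is O(log n)
  C. log(n) is O(log n)

Functions B and C both have the same complexity class.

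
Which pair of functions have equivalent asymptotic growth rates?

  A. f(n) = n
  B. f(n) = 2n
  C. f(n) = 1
A and B

Examining each function:
  A. n is O(n)
  B. 2n is O(n)
  C. 1 is O(1)

Functions A and B both have the same complexity class.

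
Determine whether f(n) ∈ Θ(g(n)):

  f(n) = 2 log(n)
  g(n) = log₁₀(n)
True

f(n) = 2 log(n) and g(n) = log₁₀(n) are both O(log n).
Since they have the same asymptotic growth rate, f(n) = Θ(g(n)) is true.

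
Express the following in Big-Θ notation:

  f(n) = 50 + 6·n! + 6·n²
Θ(n!)

Order the terms by growth rate: 50 ≺ 6·n² ≺ 6·n!.
The fastest-growing term 6·n! dominates as n → ∞; dropping its constant factor gives Θ(n!).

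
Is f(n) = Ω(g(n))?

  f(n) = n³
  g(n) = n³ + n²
True

f(n) = n³ and g(n) = n³ + n² are both O(n³).
Big-Ω permits equal growth rates (f ≥ c·g for some c > 0), so f(n) = Ω(g(n)) is true.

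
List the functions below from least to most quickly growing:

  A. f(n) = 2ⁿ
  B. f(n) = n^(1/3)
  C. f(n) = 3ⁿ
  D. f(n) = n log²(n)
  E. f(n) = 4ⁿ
B < D < A < C < E

Comparing growth rates:
B = n^(1/3) is O(n^(1/3))
D = n log²(n) is O(n log² n)
A = 2ⁿ is O(2ⁿ)
C = 3ⁿ is O(3ⁿ)
E = 4ⁿ is O(4ⁿ)

Therefore, the order from slowest to fastest is: B < D < A < C < E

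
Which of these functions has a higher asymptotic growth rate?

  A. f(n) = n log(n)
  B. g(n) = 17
A

f(n) = n log(n) is O(n log n), while g(n) = 17 is O(1).
Since O(n log n) grows faster than O(1), f(n) dominates.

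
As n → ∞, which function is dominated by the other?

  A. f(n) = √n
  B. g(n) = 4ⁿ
A

f(n) = √n is O(√n), while g(n) = 4ⁿ is O(4ⁿ).
Since O(√n) grows slower than O(4ⁿ), f(n) is dominated.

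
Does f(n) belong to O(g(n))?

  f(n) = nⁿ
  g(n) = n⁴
False

f(n) = nⁿ is O(nⁿ), and g(n) = n⁴ is O(n⁴).
Since O(nⁿ) grows faster than O(n⁴), f(n) = O(g(n)) is false.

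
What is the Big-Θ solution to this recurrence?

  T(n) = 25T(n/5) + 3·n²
Θ(n² log n)

Master Theorem: a = 25, b = 5, f(n) = 3·n².
Compute the critical exponent d = log₅(25) = 2.
Compare f(n) = Θ(n²) against n^d:
  k = 2 = d, so f(n) = Θ(n^d) — Case 2.
  Work is balanced across levels: T(n) = Θ(n^d log n) = Θ(n² log n).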